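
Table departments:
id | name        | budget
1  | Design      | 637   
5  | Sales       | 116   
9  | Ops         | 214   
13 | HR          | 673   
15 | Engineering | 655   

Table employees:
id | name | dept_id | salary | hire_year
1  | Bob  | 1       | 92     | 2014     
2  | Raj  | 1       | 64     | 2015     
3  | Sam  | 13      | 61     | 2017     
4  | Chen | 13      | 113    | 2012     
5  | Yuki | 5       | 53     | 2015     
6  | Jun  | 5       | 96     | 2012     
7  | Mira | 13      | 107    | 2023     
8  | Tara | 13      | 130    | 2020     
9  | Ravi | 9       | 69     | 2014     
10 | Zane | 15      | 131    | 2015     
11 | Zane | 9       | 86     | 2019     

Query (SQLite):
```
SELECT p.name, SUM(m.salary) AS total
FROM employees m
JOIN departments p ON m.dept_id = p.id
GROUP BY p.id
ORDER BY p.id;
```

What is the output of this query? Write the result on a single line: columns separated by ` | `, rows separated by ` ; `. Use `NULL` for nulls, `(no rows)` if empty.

Design | 156 ; Sales | 149 ; Ops | 155 ; HR | 411 ; Engineering | 131

Join each employees row to its departments via dept_id.
Group joined rows by departments.id; compute SUM(m.salary) per group.
  1: ids {1, 2} → SUM(m.salary)=156
  5: ids {5, 6} → SUM(m.salary)=149
  9: ids {9, 11} → SUM(m.salary)=155
  13: ids {3, 4, 7, 8} → SUM(m.salary)=411
  15: ids {10} → SUM(m.salary)=131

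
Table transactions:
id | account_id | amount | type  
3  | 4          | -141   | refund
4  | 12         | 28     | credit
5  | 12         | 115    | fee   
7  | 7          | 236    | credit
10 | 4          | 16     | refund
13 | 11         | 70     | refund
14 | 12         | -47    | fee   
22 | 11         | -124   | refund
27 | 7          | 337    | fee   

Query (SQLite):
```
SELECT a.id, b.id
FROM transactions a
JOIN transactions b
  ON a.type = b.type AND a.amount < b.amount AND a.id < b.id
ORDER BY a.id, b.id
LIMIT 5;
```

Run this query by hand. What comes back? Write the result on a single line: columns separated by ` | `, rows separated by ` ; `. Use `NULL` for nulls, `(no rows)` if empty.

3 | 10 ; 3 | 13 ; 3 | 22 ; 4 | 7 ; 5 | 27

Pairs (a,b) with same type, a.amount < b.amount, a.id < b.id.
type groups: credit:{4,7} fee:{5,14,27} refund:{3,10,13,22}
Ordered by (a.id, b.id); first 5.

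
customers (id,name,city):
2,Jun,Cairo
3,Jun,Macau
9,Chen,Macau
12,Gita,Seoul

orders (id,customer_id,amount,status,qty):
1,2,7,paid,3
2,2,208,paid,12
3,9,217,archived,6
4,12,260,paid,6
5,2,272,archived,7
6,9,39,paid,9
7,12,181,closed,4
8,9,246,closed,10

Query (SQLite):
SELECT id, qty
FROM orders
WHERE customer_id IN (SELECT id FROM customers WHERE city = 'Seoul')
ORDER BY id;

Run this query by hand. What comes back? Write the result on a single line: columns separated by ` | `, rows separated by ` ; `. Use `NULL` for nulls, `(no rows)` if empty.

Inner query: customers.id where city = 'Seoul'.
Outer: keep orders rows whose customer_id is in that set.
Inner query → {12}

4 | 6 ; 7 | 4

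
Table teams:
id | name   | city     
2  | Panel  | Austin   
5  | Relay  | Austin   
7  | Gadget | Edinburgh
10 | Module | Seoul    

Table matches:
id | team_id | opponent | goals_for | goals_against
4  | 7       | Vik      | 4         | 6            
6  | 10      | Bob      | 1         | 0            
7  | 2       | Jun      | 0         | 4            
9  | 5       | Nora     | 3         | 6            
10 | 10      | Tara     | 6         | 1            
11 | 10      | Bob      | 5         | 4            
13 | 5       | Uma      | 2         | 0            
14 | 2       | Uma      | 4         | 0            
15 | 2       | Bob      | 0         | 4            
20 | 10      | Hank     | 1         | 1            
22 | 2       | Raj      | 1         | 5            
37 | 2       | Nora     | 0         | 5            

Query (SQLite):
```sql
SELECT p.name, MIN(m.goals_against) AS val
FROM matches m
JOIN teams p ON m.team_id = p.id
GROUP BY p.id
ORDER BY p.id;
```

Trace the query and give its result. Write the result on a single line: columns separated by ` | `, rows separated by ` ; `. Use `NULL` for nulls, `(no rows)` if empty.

Panel | 0 ; Relay | 0 ; Gadget | 6 ; Module | 0

Join each matches row to its teams via team_id.
Group joined rows by teams.id; compute MIN(m.goals_against) per group.
  2: ids {7, 14, 15, 22, 37} → MIN(m.goals_against)=0
  5: ids {9, 13} → MIN(m.goals_against)=0
  7: ids {4} → MIN(m.goals_against)=6
  10: ids {6, 10, 11, 20} → MIN(m.goals_against)=0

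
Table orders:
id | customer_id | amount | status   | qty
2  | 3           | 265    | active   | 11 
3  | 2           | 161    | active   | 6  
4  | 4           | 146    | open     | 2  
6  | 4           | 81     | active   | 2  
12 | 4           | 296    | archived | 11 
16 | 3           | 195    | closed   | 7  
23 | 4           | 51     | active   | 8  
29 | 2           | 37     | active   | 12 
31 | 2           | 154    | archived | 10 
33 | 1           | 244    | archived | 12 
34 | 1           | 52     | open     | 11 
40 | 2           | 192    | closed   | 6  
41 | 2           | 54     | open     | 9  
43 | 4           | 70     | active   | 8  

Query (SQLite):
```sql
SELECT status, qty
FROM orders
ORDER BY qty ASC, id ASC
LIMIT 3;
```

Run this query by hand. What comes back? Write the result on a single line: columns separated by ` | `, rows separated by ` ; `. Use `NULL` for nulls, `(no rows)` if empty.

Sort by qty asc, tiebreak id asc: (2, id=4), (2, id=6), (6, id=3), (6, id=40), (7, id=16), (8, id=23) …. Take first 3.

open | 2 ; active | 2 ; active | 6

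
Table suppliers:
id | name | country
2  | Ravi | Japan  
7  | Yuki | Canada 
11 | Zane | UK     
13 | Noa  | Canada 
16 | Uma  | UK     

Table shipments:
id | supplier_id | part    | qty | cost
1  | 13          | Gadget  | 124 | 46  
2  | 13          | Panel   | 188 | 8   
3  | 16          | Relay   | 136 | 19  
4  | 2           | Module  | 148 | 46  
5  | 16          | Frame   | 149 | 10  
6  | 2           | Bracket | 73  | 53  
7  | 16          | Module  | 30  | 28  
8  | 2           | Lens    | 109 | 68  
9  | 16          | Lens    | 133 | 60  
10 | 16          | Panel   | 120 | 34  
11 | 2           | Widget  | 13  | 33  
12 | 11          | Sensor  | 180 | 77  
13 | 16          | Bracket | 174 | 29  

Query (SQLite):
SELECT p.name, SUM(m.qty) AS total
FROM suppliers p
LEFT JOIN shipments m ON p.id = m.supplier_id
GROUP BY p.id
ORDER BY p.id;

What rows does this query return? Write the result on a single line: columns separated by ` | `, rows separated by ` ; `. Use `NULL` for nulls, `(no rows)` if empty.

Ravi | 343 ; Yuki | NULL ; Zane | 180 ; Noa | 312 ; Uma | 742

LEFT JOIN keeps every suppliers row; unmatched ones get NULL for shipments columns.
Group by suppliers.id and compute SUM(m.qty). SUM over an all-NULL group is NULL.
  2: ids {4, 6, 8, 11} → SUM(m.qty)=343
  7: ids {—} → SUM(m.qty)=NULL
  11: ids {12} → SUM(m.qty)=180
  13: ids {1, 2} → SUM(m.qty)=312
  16: ids {3, 5, 7, 9, 10, 13} → SUM(m.qty)=742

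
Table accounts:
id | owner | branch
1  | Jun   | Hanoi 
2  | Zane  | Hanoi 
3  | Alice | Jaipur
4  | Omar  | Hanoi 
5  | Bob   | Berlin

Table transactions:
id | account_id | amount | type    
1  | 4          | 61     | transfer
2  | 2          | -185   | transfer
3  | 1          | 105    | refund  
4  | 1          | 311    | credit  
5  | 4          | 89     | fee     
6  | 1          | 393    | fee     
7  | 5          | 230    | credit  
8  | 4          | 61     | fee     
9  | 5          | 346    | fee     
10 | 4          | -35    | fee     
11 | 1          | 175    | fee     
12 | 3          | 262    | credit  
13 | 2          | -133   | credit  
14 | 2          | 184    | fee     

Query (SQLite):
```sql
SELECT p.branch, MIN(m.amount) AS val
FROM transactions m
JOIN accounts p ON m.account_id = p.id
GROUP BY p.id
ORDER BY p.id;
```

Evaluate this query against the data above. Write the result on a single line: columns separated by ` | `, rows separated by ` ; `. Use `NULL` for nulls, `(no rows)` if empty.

Hanoi | 105 ; Hanoi | -185 ; Jaipur | 262 ; Hanoi | -35 ; Berlin | 230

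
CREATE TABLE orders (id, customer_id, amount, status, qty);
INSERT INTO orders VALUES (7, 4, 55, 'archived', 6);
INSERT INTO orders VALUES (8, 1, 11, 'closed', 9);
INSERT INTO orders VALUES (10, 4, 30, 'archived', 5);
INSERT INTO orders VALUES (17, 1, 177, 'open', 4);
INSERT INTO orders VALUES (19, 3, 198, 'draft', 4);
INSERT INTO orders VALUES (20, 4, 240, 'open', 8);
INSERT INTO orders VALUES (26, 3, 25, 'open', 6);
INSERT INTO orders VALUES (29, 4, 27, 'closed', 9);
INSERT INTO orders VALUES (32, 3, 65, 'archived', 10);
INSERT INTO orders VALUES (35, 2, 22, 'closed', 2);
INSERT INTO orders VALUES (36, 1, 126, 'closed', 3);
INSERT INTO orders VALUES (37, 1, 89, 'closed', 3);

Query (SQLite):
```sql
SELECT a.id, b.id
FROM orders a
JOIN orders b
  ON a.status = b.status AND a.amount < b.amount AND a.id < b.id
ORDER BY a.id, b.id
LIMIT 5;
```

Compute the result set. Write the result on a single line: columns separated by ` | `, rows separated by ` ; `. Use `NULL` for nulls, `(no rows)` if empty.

7 | 32 ; 8 | 29 ; 8 | 35 ; 8 | 36 ; 8 | 37

Pairs (a,b) with same status, a.amount < b.amount, a.id < b.id.
status groups: archived:{7,10,32} closed:{8,29,35,36,37} draft:{19} open:{17,20,26}
Ordered by (a.id, b.id); first 5.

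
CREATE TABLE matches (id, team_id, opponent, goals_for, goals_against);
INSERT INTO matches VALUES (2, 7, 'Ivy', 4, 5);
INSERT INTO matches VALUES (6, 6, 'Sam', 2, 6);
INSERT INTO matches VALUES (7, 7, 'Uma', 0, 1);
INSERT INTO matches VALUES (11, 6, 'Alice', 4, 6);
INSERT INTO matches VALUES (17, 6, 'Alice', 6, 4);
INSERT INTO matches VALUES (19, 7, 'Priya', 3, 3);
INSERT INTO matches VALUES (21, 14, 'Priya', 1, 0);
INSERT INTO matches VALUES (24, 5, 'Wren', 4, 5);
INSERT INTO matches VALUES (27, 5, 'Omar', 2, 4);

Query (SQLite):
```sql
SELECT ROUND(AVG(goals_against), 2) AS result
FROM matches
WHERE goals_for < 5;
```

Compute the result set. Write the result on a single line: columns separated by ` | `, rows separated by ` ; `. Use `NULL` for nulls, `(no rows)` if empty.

Rows where goals_for < 5 → goals_against values: [5, 6, 1, 6, 3, 0, 5, 4].
AVG = 30 / 8 (rounded to 2 dp).

3.75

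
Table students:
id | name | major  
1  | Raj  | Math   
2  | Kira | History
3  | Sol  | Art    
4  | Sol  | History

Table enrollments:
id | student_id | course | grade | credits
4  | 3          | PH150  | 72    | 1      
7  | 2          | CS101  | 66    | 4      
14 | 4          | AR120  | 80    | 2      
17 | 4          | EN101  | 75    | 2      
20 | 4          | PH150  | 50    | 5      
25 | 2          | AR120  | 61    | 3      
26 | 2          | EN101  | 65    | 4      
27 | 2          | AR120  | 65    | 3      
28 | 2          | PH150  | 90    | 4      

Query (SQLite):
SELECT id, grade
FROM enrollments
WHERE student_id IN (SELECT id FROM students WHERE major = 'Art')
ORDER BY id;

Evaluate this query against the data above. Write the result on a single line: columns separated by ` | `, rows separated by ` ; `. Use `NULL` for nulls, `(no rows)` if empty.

4 | 72

Inner query: students.id where major = 'Art'.
Outer: keep enrollments rows whose student_id is in that set.
Inner query → {3}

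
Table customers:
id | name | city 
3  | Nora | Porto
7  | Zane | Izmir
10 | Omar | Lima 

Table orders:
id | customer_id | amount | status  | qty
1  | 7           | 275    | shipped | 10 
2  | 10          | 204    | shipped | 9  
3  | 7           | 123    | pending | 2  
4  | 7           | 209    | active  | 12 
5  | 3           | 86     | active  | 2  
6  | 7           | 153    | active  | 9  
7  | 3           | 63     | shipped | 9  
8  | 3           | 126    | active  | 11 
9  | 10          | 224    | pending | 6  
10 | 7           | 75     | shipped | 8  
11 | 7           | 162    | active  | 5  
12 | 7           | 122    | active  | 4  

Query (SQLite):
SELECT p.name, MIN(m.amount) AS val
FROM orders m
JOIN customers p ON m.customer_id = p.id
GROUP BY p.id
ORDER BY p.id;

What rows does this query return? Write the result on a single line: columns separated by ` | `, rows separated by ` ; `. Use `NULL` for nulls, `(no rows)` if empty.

Join each orders row to its customers via customer_id.
Group joined rows by customers.id; compute MIN(m.amount) per group.
  3: ids {5, 7, 8} → MIN(m.amount)=63
  7: ids {1, 3, 4, 6, 10, 11, 12} → MIN(m.amount)=75
  10: ids {2, 9} → MIN(m.amount)=204

Nora | 63 ; Zane | 75 ; Omar | 204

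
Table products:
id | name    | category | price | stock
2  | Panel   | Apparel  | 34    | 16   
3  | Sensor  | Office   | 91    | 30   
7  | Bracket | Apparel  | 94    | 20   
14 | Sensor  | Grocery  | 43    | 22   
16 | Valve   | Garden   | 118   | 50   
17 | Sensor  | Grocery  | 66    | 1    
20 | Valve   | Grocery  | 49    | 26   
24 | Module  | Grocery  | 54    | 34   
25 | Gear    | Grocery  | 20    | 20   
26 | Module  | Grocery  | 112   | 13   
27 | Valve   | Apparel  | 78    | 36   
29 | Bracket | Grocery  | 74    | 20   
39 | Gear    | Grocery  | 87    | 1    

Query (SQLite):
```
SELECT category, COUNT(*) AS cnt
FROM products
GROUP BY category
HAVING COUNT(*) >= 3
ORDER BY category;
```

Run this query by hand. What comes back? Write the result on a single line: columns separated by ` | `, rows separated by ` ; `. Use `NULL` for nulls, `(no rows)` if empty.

Apparel | 3 ; Grocery | 8

Partition products by category; compute COUNT(*) within each group.
HAVING: keep groups with count ≥ 3.
  Apparel: ids {2, 7, 27} → COUNT(*)=3
  Garden: ids {16} → COUNT(*)=1
  Grocery: ids {14, 17, 20, 24, 25, 26, 29, 39} → COUNT(*)=8
  Office: ids {3} → COUNT(*)=1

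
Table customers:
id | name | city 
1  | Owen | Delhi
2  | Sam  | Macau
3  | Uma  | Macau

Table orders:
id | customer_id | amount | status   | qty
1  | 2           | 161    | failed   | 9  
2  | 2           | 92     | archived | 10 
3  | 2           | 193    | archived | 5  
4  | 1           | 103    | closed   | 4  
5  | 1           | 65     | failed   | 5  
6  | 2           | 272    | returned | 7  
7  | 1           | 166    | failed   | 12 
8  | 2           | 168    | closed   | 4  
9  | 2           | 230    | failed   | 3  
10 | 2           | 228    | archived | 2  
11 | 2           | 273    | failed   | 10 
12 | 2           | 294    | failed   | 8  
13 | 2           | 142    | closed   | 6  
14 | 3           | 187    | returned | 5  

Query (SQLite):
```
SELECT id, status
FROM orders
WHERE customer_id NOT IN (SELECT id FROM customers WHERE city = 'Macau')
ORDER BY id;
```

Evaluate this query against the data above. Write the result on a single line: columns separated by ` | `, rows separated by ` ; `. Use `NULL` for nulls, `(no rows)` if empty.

4 | closed ; 5 | failed ; 7 | failed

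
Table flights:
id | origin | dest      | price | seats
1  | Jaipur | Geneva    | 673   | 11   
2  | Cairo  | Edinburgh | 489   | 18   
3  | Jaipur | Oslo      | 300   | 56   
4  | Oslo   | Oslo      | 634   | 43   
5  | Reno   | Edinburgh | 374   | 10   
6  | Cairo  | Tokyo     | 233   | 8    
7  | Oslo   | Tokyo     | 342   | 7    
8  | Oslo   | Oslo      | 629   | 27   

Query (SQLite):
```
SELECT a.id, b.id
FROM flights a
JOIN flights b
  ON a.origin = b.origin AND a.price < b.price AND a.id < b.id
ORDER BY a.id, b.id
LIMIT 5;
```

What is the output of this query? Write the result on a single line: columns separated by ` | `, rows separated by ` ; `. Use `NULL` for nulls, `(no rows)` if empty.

Pairs (a,b) with same origin, a.price < b.price, a.id < b.id.
origin groups: Cairo:{2,6} Jaipur:{1,3} Oslo:{4,7,8} Reno:{5}
Ordered by (a.id, b.id); first 5.

7 | 8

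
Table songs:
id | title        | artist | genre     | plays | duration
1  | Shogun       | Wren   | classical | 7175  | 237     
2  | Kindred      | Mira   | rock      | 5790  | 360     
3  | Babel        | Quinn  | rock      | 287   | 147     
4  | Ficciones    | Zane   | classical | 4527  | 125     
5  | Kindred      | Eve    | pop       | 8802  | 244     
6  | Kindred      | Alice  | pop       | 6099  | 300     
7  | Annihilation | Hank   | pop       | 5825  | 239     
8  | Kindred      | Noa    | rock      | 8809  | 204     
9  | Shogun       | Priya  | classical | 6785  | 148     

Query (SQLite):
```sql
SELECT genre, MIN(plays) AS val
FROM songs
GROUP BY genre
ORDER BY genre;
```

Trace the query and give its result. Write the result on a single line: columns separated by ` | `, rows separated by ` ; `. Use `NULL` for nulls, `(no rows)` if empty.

Partition songs by genre; compute MIN(plays) within each group.
  classical: ids {1, 4, 9} → MIN(plays)=4527
  pop: ids {5, 6, 7} → MIN(plays)=5825
  rock: ids {2, 3, 8} → MIN(plays)=287

classical | 4527 ; pop | 5825 ; rock | 287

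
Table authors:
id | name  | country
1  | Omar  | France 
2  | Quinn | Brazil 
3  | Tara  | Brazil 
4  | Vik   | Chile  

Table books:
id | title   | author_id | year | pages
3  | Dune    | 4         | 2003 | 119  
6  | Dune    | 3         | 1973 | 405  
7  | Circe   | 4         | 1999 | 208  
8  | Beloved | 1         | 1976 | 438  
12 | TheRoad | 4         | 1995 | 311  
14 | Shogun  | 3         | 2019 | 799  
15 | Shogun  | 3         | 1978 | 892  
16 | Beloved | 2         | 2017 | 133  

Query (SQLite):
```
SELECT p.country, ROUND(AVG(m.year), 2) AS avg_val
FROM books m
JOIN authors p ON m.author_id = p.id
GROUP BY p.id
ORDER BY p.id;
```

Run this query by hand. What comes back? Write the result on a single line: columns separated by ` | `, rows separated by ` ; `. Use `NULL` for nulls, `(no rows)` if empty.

France | 1976 ; Brazil | 2017 ; Brazil | 1990 ; Chile | 1999

Join each books row to its authors via author_id.
Group joined rows by authors.id; compute ROUND(AVG(m.year), 2) per group.
  1: ids {8} → ROUND(AVG(m.year), 2)=1976
  2: ids {16} → ROUND(AVG(m.year), 2)=2017
  3: ids {6, 14, 15} → ROUND(AVG(m.year), 2)=1990
  4: ids {3, 7, 12} → ROUND(AVG(m.year), 2)=1999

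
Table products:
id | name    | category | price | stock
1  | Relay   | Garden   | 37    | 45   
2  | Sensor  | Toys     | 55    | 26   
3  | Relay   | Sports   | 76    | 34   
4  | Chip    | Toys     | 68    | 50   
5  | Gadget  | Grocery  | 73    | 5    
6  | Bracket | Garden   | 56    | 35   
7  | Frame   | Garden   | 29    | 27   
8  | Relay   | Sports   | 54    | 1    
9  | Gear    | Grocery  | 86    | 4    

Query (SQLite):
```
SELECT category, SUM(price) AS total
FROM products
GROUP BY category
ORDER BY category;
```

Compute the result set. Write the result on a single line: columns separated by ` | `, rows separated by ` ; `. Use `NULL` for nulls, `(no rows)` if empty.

Garden | 122 ; Grocery | 159 ; Sports | 130 ; Toys | 123

Partition products by category; compute SUM(price) within each group.
  Garden: ids {1, 6, 7} → SUM(price)=122
  Grocery: ids {5, 9} → SUM(price)=159
  Sports: ids {3, 8} → SUM(price)=130
  Toys: ids {2, 4} → SUM(price)=123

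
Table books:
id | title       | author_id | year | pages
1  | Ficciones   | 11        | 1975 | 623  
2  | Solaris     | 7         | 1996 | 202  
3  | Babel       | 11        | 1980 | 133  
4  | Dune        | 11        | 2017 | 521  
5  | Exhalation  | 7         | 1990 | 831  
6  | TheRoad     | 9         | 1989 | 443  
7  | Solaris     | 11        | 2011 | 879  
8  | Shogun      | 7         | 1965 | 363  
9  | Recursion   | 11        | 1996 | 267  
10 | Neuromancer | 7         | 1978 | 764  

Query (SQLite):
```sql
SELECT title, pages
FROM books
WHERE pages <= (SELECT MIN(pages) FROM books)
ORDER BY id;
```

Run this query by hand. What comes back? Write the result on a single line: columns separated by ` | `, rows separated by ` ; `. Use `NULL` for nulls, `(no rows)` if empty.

Babel | 133

Scalar subquery: MIN(pages) over all books rows = 133.
Keep rows where pages <= that value.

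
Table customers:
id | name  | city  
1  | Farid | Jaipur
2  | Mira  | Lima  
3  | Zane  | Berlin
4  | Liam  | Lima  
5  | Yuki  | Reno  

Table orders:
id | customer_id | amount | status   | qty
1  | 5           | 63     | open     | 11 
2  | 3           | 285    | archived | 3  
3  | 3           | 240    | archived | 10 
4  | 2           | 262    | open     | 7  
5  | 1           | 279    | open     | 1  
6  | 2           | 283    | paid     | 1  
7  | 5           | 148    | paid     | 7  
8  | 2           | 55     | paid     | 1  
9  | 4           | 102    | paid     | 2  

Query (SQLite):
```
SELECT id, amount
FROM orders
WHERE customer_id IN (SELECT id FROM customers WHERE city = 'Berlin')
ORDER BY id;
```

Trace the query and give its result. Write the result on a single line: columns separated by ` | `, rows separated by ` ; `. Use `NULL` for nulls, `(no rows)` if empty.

2 | 285 ; 3 | 240

Inner query: customers.id where city = 'Berlin'.
Outer: keep orders rows whose customer_id is in that set.
Inner query → {3}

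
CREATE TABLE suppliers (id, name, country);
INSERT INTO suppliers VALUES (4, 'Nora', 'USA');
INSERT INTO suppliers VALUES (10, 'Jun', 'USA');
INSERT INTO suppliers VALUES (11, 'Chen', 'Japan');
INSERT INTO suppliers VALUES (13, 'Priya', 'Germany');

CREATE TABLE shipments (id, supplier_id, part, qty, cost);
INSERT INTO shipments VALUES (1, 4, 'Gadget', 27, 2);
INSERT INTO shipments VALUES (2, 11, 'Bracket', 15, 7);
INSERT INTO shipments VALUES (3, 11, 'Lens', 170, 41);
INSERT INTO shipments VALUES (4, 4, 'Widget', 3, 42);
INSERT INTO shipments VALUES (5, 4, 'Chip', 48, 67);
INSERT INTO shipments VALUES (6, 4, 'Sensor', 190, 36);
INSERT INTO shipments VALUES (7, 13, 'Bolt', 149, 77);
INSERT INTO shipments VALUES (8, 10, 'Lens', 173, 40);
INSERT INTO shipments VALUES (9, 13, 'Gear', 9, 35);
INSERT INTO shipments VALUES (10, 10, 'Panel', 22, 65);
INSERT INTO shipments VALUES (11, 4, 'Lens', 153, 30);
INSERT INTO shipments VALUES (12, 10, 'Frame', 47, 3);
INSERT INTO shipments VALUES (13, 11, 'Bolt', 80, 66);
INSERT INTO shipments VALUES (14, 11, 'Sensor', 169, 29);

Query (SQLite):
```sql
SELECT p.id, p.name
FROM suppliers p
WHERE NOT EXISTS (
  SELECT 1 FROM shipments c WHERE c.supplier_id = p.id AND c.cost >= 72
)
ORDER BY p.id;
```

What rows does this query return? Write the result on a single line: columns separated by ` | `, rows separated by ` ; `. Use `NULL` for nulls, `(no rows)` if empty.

4 | Nora ; 10 | Jun ; 11 | Chen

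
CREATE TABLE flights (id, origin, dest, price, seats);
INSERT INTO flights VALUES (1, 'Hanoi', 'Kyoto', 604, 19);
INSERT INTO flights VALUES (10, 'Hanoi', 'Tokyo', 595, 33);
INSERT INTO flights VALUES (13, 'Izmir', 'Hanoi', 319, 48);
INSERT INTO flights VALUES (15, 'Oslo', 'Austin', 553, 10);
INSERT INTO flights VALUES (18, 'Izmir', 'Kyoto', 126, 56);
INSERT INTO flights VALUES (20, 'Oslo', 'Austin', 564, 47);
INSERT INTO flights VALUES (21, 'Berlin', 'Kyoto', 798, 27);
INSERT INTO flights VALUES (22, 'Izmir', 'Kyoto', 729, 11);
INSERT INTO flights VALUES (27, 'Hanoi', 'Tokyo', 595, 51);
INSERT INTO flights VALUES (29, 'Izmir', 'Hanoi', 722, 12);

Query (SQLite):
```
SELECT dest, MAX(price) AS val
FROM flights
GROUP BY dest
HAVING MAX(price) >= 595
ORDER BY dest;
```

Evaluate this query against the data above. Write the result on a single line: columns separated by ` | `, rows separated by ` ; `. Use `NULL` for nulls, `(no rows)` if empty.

Hanoi | 722 ; Kyoto | 798 ; Tokyo | 595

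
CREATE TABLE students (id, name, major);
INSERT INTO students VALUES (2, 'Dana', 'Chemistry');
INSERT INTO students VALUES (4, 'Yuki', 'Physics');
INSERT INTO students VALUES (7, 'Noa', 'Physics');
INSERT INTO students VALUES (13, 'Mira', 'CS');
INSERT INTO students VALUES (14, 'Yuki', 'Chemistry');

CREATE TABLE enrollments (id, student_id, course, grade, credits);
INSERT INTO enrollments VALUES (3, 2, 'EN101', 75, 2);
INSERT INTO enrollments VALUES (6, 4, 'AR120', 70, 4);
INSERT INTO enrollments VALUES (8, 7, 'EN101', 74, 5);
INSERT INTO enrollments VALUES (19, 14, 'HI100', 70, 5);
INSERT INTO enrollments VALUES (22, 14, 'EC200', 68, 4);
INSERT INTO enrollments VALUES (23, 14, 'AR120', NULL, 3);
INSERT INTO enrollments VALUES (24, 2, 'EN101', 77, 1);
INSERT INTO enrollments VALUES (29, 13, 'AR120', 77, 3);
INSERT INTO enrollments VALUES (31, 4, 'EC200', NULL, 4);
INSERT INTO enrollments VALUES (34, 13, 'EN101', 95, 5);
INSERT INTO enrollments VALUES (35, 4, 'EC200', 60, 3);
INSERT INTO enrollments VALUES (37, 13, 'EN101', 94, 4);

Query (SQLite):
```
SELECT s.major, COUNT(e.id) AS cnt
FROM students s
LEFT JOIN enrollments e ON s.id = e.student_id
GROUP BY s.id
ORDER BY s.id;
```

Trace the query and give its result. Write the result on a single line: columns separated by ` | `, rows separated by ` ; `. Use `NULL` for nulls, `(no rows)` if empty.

LEFT JOIN keeps every students row; unmatched ones get NULL for enrollments columns.
Group by students.id and compute COUNT(e.id). COUNT(col) of an all-NULL group is 0.
  2: ids {3, 24} → COUNT(e.id)=2
  4: ids {6, 31, 35} → COUNT(e.id)=3
  7: ids {8} → COUNT(e.id)=1
  13: ids {29, 34, 37} → COUNT(e.id)=3
  14: ids {19, 22, 23} → COUNT(e.id)=3

Chemistry | 2 ; Physics | 3 ; Physics | 1 ; CS | 3 ; Chemistry | 3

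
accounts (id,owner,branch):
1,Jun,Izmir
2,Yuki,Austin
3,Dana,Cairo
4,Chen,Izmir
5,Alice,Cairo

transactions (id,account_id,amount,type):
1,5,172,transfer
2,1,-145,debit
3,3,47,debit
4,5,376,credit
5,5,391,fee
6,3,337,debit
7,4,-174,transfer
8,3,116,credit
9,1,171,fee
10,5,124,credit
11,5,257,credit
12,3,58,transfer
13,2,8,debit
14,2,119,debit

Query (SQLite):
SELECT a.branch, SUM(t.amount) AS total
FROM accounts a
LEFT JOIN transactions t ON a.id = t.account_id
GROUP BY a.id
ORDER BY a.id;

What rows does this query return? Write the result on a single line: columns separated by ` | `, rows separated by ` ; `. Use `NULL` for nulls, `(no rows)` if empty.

LEFT JOIN keeps every accounts row; unmatched ones get NULL for transactions columns.
Group by accounts.id and compute SUM(t.amount). SUM over an all-NULL group is NULL.
  1: ids {2, 9} → SUM(t.amount)=26
  2: ids {13, 14} → SUM(t.amount)=127
  3: ids {3, 6, 8, 12} → SUM(t.amount)=558
  4: ids {7} → SUM(t.amount)=-174
  5: ids {1, 4, 5, 10, 11} → SUM(t.amount)=1320

Izmir | 26 ; Austin | 127 ; Cairo | 558 ; Izmir | -174 ; Cairo | 1320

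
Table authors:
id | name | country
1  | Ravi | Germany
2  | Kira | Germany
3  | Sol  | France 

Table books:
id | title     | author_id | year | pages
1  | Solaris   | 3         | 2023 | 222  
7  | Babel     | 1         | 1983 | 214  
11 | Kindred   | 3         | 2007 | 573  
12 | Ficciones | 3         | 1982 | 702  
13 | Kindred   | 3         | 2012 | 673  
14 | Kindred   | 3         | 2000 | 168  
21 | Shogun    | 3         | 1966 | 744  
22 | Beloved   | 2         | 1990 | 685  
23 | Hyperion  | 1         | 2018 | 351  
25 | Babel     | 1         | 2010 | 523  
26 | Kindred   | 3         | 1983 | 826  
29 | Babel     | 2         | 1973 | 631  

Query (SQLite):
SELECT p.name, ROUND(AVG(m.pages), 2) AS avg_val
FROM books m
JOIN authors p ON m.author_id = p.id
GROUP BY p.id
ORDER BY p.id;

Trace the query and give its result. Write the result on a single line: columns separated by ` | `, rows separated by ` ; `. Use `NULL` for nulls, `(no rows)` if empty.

Join each books row to its authors via author_id.
Group joined rows by authors.id; compute ROUND(AVG(m.pages), 2) per group.
  1: ids {7, 23, 25} → ROUND(AVG(m.pages), 2)=362.67
  2: ids {22, 29} → ROUND(AVG(m.pages), 2)=658
  3: ids {1, 11, 12, 13, 14, 21, 26} → ROUND(AVG(m.pages), 2)=558.29

Ravi | 362.67 ; Kira | 658 ; Sol | 558.29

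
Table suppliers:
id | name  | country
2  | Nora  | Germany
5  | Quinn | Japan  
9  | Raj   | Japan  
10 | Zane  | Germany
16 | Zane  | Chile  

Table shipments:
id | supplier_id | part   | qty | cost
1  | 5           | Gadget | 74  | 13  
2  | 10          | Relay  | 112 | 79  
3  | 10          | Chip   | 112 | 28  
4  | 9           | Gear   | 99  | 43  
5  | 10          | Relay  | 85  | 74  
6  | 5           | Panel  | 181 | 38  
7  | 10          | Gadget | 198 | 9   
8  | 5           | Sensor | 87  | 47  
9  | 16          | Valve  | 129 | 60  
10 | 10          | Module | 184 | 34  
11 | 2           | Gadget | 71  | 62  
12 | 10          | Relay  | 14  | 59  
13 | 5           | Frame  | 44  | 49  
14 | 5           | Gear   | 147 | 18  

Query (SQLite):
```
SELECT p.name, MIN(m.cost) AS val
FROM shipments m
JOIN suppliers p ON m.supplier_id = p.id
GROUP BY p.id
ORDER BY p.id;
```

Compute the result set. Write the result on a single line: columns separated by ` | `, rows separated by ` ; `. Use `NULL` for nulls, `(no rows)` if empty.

Join each shipments row to its suppliers via supplier_id.
Group joined rows by suppliers.id; compute MIN(m.cost) per group.
  2: ids {11} → MIN(m.cost)=62
  5: ids {1, 6, 8, 13, 14} → MIN(m.cost)=13
  9: ids {4} → MIN(m.cost)=43
  10: ids {2, 3, 5, 7, 10, 12} → MIN(m.cost)=9
  16: ids {9} → MIN(m.cost)=60

Nora | 62 ; Quinn | 13 ; Raj | 43 ; Zane | 9 ; Zane | 60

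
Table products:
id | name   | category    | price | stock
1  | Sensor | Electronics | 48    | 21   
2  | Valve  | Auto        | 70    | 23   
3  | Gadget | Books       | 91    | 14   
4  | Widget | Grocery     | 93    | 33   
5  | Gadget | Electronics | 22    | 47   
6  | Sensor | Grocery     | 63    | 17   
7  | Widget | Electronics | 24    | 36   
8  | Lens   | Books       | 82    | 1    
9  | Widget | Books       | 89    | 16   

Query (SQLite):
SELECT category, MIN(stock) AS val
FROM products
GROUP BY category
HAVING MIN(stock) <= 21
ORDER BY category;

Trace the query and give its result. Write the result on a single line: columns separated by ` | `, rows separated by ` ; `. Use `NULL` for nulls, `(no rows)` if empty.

Books | 1 ; Electronics | 21 ; Grocery | 17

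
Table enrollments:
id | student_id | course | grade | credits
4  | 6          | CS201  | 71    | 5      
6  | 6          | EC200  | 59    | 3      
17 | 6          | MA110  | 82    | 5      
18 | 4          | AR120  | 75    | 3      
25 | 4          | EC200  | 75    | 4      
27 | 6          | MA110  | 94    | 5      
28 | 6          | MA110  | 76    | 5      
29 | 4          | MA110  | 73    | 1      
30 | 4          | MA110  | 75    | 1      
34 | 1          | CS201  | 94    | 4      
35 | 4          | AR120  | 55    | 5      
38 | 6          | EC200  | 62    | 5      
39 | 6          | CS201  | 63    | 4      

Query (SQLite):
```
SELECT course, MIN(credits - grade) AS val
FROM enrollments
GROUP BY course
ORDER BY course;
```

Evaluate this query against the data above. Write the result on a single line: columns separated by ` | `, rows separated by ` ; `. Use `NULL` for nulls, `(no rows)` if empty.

AR120 | -72 ; CS201 | -90 ; EC200 | -71 ; MA110 | -89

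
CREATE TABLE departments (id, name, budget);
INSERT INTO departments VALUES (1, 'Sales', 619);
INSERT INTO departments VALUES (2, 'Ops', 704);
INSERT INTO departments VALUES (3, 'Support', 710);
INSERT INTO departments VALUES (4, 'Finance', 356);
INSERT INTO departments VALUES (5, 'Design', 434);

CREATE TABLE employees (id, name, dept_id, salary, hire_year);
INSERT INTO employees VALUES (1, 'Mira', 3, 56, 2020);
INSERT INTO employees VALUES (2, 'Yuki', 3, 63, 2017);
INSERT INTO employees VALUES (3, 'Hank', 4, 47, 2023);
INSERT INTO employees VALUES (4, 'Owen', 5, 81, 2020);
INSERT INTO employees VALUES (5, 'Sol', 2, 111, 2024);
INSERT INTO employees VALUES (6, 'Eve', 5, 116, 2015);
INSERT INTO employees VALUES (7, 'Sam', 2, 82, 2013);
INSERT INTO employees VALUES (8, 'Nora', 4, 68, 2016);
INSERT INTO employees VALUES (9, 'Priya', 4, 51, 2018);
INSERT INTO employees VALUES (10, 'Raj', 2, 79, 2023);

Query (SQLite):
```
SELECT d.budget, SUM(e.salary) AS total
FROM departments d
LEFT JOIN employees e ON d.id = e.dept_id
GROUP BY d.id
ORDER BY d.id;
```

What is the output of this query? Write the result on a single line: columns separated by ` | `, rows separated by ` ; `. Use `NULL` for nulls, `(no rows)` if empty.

LEFT JOIN keeps every departments row; unmatched ones get NULL for employees columns.
Group by departments.id and compute SUM(e.salary). SUM over an all-NULL group is NULL.
  1: ids {—} → SUM(e.salary)=NULL
  2: ids {5, 7, 10} → SUM(e.salary)=272
  3: ids {1, 2} → SUM(e.salary)=119
  4: ids {3, 8, 9} → SUM(e.salary)=166
  5: ids {4, 6} → SUM(e.salary)=197

619 | NULL ; 704 | 272 ; 710 | 119 ; 356 | 166 ; 434 | 197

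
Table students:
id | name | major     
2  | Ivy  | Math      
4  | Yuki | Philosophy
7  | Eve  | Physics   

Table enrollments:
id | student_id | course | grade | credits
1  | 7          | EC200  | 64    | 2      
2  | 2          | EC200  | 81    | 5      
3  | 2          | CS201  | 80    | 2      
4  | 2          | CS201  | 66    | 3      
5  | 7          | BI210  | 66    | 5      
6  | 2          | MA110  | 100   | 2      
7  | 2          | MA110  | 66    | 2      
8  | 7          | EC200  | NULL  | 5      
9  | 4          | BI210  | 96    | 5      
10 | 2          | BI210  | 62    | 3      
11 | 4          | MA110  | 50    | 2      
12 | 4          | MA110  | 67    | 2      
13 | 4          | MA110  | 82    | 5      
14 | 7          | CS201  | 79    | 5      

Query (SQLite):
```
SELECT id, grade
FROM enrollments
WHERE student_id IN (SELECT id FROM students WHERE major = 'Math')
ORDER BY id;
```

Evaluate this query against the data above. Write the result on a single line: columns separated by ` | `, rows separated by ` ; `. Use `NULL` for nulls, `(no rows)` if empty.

2 | 81 ; 3 | 80 ; 4 | 66 ; 6 | 100 ; 7 | 66 ; 10 | 62

Inner query: students.id where major = 'Math'.
Outer: keep enrollments rows whose student_id is in that set.
Inner query → {2}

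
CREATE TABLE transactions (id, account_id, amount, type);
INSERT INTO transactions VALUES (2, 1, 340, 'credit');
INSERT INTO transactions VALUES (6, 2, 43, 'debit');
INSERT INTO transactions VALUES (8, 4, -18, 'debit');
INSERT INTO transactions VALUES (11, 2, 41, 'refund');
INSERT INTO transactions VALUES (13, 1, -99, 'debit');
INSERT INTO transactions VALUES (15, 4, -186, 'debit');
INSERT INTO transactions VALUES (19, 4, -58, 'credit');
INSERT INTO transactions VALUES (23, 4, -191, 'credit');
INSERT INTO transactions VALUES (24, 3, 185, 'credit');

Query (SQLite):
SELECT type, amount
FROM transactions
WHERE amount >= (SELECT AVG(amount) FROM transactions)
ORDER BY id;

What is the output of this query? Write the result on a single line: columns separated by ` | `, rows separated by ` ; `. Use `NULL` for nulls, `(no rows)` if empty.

credit | 340 ; debit | 43 ; refund | 41 ; credit | 185

Scalar subquery: AVG(amount) over all transactions rows = 6.333333 (≈; comparison uses full precision).
Keep rows where amount >= that value.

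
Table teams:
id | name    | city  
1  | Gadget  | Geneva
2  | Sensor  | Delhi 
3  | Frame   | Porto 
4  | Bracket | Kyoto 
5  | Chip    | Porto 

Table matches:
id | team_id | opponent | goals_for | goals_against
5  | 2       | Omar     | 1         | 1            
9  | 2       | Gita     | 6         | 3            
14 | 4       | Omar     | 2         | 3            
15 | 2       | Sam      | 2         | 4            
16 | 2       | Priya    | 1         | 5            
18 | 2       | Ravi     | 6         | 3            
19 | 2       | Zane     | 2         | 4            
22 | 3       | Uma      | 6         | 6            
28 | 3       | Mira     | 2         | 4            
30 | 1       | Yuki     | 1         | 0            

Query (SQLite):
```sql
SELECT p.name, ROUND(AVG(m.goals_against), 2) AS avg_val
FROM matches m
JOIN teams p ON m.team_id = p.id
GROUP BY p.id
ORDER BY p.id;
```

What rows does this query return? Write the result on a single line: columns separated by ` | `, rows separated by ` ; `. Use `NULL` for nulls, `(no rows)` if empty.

Gadget | 0 ; Sensor | 3.33 ; Frame | 5 ; Bracket | 3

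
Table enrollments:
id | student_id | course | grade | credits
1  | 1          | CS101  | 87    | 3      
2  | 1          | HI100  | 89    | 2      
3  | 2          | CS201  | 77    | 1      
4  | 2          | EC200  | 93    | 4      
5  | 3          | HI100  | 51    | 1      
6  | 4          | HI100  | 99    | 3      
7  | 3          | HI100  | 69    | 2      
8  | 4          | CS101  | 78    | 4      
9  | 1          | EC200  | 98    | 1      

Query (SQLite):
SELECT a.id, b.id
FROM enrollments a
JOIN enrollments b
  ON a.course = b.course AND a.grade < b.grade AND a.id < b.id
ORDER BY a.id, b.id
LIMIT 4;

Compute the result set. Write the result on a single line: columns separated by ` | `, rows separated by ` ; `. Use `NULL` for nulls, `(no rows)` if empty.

Pairs (a,b) with same course, a.grade < b.grade, a.id < b.id.
course groups: CS101:{1,8} CS201:{3} EC200:{4,9} HI100:{2,5,6,7}
Ordered by (a.id, b.id); first 4.

2 | 6 ; 4 | 9 ; 5 | 6 ; 5 | 7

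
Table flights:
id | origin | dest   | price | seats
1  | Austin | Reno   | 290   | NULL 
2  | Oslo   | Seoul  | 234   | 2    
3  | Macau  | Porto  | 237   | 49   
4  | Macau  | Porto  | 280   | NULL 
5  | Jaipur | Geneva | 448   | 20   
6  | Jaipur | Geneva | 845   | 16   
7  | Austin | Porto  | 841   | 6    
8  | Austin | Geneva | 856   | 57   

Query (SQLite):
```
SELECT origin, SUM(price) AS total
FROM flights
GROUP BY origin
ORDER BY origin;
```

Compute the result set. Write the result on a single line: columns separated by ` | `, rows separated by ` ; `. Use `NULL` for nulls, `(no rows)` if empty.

Austin | 1987 ; Jaipur | 1293 ; Macau | 517 ; Oslo | 234

Partition flights by origin; compute SUM(price) within each group.
  Austin: ids {1, 7, 8} → SUM(price)=1987
  Jaipur: ids {5, 6} → SUM(price)=1293
  Macau: ids {3, 4} → SUM(price)=517
  Oslo: ids {2} → SUM(price)=234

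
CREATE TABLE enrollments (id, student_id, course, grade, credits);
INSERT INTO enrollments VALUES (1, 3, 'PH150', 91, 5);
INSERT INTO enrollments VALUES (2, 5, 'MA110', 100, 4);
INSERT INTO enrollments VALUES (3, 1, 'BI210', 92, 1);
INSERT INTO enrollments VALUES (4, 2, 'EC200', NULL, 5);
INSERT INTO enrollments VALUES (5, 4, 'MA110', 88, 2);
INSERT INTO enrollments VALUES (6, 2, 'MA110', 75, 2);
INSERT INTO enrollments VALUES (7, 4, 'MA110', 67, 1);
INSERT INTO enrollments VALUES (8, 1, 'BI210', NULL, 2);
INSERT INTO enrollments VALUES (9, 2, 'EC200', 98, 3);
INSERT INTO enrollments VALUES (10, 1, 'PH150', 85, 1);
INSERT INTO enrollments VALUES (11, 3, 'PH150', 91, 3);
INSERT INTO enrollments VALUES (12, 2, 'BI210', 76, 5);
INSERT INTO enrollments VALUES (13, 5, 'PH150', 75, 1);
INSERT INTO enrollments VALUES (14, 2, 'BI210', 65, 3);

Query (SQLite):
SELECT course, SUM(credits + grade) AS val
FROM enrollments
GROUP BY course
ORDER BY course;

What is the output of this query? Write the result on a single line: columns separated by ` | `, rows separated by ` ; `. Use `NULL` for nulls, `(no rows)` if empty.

BI210 | 242 ; EC200 | 101 ; MA110 | 339 ; PH150 | 352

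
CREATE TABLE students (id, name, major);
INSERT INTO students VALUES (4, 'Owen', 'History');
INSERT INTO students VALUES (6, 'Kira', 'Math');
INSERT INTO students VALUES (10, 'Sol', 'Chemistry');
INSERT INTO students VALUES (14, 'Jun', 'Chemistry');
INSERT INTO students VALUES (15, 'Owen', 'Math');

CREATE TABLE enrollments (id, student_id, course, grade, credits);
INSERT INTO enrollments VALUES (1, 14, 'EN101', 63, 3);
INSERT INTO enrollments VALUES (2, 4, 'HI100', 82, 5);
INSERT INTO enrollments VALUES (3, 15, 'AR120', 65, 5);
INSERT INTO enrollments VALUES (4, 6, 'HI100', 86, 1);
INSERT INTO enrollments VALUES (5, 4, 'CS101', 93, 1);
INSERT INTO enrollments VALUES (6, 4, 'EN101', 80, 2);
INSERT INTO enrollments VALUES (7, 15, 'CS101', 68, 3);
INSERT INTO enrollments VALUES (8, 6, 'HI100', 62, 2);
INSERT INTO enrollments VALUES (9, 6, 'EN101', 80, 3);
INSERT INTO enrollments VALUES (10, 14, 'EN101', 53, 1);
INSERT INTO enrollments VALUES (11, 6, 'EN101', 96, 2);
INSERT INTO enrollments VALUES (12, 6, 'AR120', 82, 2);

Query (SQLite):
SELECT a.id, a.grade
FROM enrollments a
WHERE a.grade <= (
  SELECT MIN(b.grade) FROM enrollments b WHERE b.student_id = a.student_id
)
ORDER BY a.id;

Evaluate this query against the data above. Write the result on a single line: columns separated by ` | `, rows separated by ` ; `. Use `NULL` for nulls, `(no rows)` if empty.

For each enrollments row a, compute MIN(grade) over rows sharing a.student_id.
Keep row a if a.grade <= that per-group MIN.
  student_id=4: MIN(grade) = 80
  student_id=6: MIN(grade) = 62
  student_id=14: MIN(grade) = 53
  student_id=15: MIN(grade) = 65

3 | 65 ; 6 | 80 ; 8 | 62 ; 10 | 53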